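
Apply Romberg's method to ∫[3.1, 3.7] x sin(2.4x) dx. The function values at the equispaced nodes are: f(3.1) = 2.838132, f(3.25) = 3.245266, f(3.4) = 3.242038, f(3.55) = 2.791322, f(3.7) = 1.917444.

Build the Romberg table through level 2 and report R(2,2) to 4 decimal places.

1.7691

R(0,0) (trapezoid, 1 panel, h=0.6000): 1.426673
R(1,0) (trapezoid, 2 panels, h=0.3000): 1.685948
R(2,0) (trapezoid, 4 panels, h=0.1500): 1.748462
R(1,1) = 1.685948 + (1.685948 − 1.426673)/3 = 1.772373
R(2,1) = 1.748462 + (1.748462 − 1.685948)/3 = 1.769300
R(2,2) = 1.769300 + (1.769300 − 1.772373)/15 = 1.769095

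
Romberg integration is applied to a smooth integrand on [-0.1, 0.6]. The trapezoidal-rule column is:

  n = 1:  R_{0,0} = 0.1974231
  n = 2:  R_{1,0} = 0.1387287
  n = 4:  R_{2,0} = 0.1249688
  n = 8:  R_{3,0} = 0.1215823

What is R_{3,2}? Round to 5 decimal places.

0.12046

Richardson extrapolation on the trapezoidal column (denominator 4−1=3):
R_{2,1} = (4·0.1249688 − 0.1387287) / 3 = 0.1203822
R_{3,1} = 0.1215823 + (0.1215823 − 0.1249688)/3 = 0.1204535
R_{3,2} = (16·0.1204535 − 0.1203822) / 15 = 0.1204583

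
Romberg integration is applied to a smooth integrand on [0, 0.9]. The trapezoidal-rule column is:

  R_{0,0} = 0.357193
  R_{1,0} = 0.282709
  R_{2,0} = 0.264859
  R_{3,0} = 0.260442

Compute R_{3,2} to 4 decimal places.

R_{2,1} = (4·0.264859 − 0.282709) / 3 = 0.258909
R_{3,1} = (4·0.260442 − 0.264859) / 3 = 0.258970
R_{3,2} = (16·0.258970 − 0.258909) / 15 = 0.258974

0.2590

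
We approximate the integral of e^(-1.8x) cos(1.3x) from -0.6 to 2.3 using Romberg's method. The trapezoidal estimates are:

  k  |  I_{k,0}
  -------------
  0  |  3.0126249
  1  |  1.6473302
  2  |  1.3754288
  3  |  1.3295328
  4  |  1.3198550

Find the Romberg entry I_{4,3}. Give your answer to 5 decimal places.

Richardson extrapolation on the trapezoidal column (denominator 4−1=3):
I_{2,1} = 1.3754288 + (1.3754288 − 1.6473302)/3 = 1.2847950
I_{3,1} = (4·1.3295328 − 1.3754288) / 3 = 1.3142341
I_{4,1} = (4·1.3198550 − 1.3295328) / 3 = 1.3166291
I_{3,2} = 1.3142341 + (1.3142341 − 1.2847950)/15 = 1.3161967
I_{4,2} = 1.3166291 + (1.3166291 − 1.3142341)/15 = 1.3167888
I_{4,3} = (64·1.3167888 − 1.3161967) / 63 = 1.3167982

1.31680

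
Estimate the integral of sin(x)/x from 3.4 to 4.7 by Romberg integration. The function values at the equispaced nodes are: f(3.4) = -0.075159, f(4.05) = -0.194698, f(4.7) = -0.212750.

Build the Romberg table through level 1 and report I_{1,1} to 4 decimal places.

-0.2311

I_{0,0} (trapezoid, 1 panel, h=1.3000): -0.187141
I_{1,0} (trapezoid, 2 panels, h=0.6500): -0.220124
I_{1,1} = -0.220124 + (-0.220124 − (-0.187141))/3 = -0.231118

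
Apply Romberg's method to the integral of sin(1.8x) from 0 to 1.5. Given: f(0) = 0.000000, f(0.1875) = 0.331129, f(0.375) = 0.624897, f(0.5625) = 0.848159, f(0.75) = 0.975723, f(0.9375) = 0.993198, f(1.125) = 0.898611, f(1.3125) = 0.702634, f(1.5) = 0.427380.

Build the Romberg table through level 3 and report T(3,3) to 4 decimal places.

T(0,0) (trapezoid, 1 panel, h=1.5000): 0.320535
T(1,0) (trapezoid, 2 panels, h=0.7500): 0.892060
T(2,0) (trapezoid, 4 panels, h=0.3750): 1.017345
T(3,0) (trapezoid, 8 panels, h=0.1875): 1.047758
T(1,1) = 0.892060 + (0.892060 − 0.320535)/3 = 1.082568
T(2,1) = 1.017345 + (1.017345 − 0.892060)/3 = 1.059107
T(3,1) = 1.047758 + (1.047758 − 1.017345)/3 = 1.057896
T(2,2) = 1.059107 + (1.059107 − 1.082568)/15 = 1.057543
T(3,2) = 1.057896 + (1.057896 − 1.059107)/15 = 1.057815
T(3,3) = 1.057815 + (1.057815 − 1.057543)/63 = 1.057819

1.0578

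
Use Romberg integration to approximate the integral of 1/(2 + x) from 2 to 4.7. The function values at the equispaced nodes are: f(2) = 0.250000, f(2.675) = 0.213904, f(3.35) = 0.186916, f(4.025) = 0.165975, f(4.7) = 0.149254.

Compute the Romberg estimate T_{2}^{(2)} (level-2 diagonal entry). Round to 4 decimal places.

0.5158

T_{0}^{(0)} (trapezoid, 1 panel, h=2.7000): 0.538993
T_{1}^{(0)} (trapezoid, 2 panels, h=1.3500): 0.521833
T_{2}^{(0)} (trapezoid, 4 panels, h=0.6750): 0.517335
T_{1}^{(1)} = 0.521833 + (0.521833 − 0.538993)/3 = 0.516113
T_{2}^{(1)} = 0.517335 + (0.517335 − 0.521833)/3 = 0.515836
T_{2}^{(2)} = 0.515836 + (0.515836 − 0.516113)/15 = 0.515818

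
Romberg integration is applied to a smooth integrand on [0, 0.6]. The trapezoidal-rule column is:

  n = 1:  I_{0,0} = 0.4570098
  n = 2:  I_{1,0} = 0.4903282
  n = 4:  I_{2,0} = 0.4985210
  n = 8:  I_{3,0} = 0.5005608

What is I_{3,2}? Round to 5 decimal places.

0.50124

I_{2,1} = 0.4985210 + (0.4985210 − 0.4903282)/3 = 0.5012519
I_{3,1} = (4·0.5005608 − 0.4985210) / 3 = 0.5012407
I_{3,2} = (16·0.5012407 − 0.5012519) / 15 = 0.5012400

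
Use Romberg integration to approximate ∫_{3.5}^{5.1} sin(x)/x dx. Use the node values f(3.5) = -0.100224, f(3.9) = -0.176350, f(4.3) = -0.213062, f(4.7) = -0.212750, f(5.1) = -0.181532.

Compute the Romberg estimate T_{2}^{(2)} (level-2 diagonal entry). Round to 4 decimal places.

-0.3019

T_{0}^{(0)} (trapezoid, 1 panel, h=1.6000): -0.225405
T_{1}^{(0)} (trapezoid, 2 panels, h=0.8000): -0.283152
T_{2}^{(0)} (trapezoid, 4 panels, h=0.4000): -0.297216
T_{1}^{(1)} = -0.283152 + (-0.283152 − (-0.225405))/3 = -0.302401
T_{2}^{(1)} = -0.297216 + (-0.297216 − (-0.283152))/3 = -0.301904
T_{2}^{(2)} = -0.301904 + (-0.301904 − (-0.302401))/15 = -0.301871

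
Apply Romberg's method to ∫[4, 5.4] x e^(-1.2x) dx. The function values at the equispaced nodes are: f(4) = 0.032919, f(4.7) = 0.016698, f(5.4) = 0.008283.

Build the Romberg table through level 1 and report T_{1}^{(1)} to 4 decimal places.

0.0252

T_{0}^{(0)} (trapezoid, 1 panel, h=1.4000): 0.028841
T_{1}^{(0)} (trapezoid, 2 panels, h=0.7000): 0.026109
T_{1}^{(1)} = 0.026109 + (0.026109 − 0.028841)/3 = 0.025198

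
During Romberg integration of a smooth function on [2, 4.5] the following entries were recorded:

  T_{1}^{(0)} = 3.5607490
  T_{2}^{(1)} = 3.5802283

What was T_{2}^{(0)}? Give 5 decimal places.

From T_{2}^{(1)} = (4·T_{2}^{(0)} − T_{1}^{(0)})/3, solve for T_{2}^{(0)}:
4·T_{2}^{(0)} = 3·3.5802283 + 3.5607490 = 14.3014339
T_{2}^{(0)} = 3.5753585

3.57536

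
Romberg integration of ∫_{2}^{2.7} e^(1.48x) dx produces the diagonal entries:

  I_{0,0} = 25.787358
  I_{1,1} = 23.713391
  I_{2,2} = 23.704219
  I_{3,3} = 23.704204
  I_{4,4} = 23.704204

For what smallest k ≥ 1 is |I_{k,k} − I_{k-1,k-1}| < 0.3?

k = 2

|I_{1,1} − I_{0,0}| = 2.073967 ≥ 0.3
|I_{2,2} − I_{1,1}| = 0.009172 < 0.3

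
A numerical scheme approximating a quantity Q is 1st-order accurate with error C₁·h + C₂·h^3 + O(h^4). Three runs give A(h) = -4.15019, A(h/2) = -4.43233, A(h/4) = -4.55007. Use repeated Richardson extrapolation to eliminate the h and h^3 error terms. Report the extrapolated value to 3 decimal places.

-4.661

First eliminate the h term (factor 2^1 = 2):
  B₁ = (2·(-4.43233) − (-4.15019))/1 = -4.71447
  B₂ = (2·(-4.55007) − (-4.43233))/1 = -4.66781
Then eliminate the h^3 term (factor 2^3 = 8):
  (8·(-4.66781) − (-4.71447))/7 = -4.66114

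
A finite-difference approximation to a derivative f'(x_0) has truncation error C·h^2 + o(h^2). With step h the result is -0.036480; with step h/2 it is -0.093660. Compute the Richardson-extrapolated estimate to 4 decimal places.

The leading error scales as h^2; refining by a factor of 2 reduces it by 2^2 = 4.
Extrapolated value = (4·A(h/2) − A(h)) / (4 − 1)
= (4·(-0.093660) − (-0.036480)) / 3
= -0.338160 / 3 = -0.112720

-0.1127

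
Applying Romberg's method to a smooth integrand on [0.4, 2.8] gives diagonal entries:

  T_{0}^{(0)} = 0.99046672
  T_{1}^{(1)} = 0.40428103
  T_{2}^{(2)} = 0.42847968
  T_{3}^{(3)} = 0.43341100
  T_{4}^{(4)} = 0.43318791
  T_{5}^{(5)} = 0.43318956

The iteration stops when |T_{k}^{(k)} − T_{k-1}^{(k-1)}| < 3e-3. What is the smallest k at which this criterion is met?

|T_{1}^{(1)} − T_{0}^{(0)}| = 0.58618569 ≥ 3e-3
|T_{2}^{(2)} − T_{1}^{(1)}| = 0.02419865 ≥ 3e-3
|T_{3}^{(3)} − T_{2}^{(2)}| = 0.00493132 ≥ 3e-3
|T_{4}^{(4)} − T_{3}^{(3)}| = 0.00022309 < 3e-3

k = 4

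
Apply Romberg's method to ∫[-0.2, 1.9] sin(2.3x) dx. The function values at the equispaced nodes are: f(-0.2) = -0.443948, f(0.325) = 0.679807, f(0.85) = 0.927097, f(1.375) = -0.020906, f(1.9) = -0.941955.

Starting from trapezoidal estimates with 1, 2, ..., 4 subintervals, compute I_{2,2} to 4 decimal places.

I_{0,0} (trapezoid, 1 panel, h=2.1000): -1.455198
I_{1,0} (trapezoid, 2 panels, h=1.0500): 0.245853
I_{2,0} (trapezoid, 4 panels, h=0.5250): 0.468849
I_{1,1} = 0.245853 + (0.245853 − (-1.455198))/3 = 0.812870
I_{2,1} = 0.468849 + (0.468849 − 0.245853)/3 = 0.543181
I_{2,2} = 0.543181 + (0.543181 − 0.812870)/15 = 0.525202

0.5252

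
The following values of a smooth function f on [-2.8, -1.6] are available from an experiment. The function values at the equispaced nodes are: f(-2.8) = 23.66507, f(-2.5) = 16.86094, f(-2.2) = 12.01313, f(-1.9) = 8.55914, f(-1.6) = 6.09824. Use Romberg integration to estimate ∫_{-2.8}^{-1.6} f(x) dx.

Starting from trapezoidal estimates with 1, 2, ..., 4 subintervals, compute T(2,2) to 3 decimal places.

T(0,0) (trapezoid, 1 panel, h=1.2000): 17.85799
T(1,0) (trapezoid, 2 panels, h=0.6000): 16.13687
T(2,0) (trapezoid, 4 panels, h=0.3000): 15.69446
T(1,1) = 16.13687 + (16.13687 − 17.85799)/3 = 15.56316
T(2,1) = 15.69446 + (15.69446 − 16.13687)/3 = 15.54699
T(2,2) = 15.54699 + (15.54699 − 15.56316)/15 = 15.54591

15.546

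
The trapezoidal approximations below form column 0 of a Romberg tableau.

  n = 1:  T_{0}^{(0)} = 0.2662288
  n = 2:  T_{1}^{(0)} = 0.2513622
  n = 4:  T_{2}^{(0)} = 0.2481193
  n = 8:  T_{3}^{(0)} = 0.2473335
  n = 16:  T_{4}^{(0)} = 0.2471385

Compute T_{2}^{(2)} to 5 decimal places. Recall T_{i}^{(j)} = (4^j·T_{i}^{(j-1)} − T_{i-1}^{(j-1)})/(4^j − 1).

0.24708

Richardson extrapolation on the trapezoidal column (denominator 4−1=3):
T_{1}^{(1)} = 0.2513622 + (0.2513622 − 0.2662288)/3 = 0.2464067
T_{2}^{(1)} = 0.2481193 + (0.2481193 − 0.2513622)/3 = 0.2470383
T_{2}^{(2)} = (16·0.2470383 − 0.2464067) / 15 = 0.2470804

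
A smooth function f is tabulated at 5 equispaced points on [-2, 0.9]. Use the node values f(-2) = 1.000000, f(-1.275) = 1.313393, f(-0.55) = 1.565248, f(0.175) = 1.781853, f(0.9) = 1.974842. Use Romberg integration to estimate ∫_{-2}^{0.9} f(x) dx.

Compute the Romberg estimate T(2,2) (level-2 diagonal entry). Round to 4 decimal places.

T(0,0) (trapezoid, 1 panel, h=2.9000): 4.313521
T(1,0) (trapezoid, 2 panels, h=1.4500): 4.426370
T(2,0) (trapezoid, 4 panels, h=0.7250): 4.457238
T(1,1) = 4.426370 + (4.426370 − 4.313521)/3 = 4.463986
T(2,1) = 4.457238 + (4.457238 − 4.426370)/3 = 4.467527
T(2,2) = 4.467527 + (4.467527 − 4.463986)/15 = 4.467763

4.4678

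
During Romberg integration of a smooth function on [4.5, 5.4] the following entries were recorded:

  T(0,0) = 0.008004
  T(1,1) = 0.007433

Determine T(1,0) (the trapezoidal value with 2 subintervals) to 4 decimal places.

From T(1,1) = (4·T(1,0) − T(0,0))/3, solve for T(1,0):
4·T(1,0) = 3·0.007433 + 0.008004 = 0.030303
T(1,0) = 0.007576

0.0076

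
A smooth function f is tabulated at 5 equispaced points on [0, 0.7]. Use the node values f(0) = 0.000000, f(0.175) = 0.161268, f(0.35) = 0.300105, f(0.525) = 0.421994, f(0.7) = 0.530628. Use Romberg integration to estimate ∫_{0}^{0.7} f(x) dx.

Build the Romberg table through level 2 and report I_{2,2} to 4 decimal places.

0.2021

I_{0,0} (trapezoid, 1 panel, h=0.7000): 0.185720
I_{1,0} (trapezoid, 2 panels, h=0.3500): 0.197897
I_{2,0} (trapezoid, 4 panels, h=0.1750): 0.201019
I_{1,1} = 0.197897 + (0.197897 − 0.185720)/3 = 0.201956
I_{2,1} = 0.201019 + (0.201019 − 0.197897)/3 = 0.202060
I_{2,2} = 0.202060 + (0.202060 − 0.201956)/15 = 0.202067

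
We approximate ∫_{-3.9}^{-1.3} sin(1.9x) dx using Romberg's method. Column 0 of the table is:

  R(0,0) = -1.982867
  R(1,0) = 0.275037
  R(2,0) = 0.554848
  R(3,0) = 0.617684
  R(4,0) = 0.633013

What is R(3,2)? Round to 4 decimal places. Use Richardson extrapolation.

0.6380

R(2,1) = (4·0.554848 − 0.275037) / 3 = 0.648118
R(3,1) = (4·0.617684 − 0.554848) / 3 = 0.638629
R(3,2) = 0.638629 + (0.638629 − 0.648118)/15 = 0.637996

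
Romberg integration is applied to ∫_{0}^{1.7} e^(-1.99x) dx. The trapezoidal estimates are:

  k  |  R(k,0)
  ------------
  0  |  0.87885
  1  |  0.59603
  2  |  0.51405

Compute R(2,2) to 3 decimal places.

R(1,1) = (4·0.59603 − 0.87885) / 3 = 0.50176
R(2,1) = 0.51405 + (0.51405 − 0.59603)/3 = 0.48672
R(2,2) = (16·0.48672 − 0.50176) / 15 = 0.48572
(Column j=1 coincides with Simpson's rule on the same nodes.)

0.486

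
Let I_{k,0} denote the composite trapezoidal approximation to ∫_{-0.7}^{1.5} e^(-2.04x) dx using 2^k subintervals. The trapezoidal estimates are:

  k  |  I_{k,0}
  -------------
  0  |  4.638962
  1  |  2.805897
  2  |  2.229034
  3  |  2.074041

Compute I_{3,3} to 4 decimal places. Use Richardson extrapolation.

2.0213

Richardson extrapolation on the trapezoidal column (denominator 4−1=3):
I_{1,1} = (4·2.805897 − 4.638962) / 3 = 2.194875
I_{2,1} = 2.229034 + (2.229034 − 2.805897)/3 = 2.036746
I_{3,1} = (4·2.074041 − 2.229034) / 3 = 2.022377
I_{2,2} = (16·2.036746 − 2.194875) / 15 = 2.026204
I_{3,2} = 2.022377 + (2.022377 − 2.036746)/15 = 2.021419
I_{3,3} = (64·2.021419 − 2.026204) / 63 = 2.021343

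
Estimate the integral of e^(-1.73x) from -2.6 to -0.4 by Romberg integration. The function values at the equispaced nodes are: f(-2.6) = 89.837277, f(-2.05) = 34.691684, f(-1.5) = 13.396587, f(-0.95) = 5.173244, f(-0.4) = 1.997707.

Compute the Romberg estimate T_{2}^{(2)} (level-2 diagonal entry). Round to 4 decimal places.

T_{0}^{(0)} (trapezoid, 1 panel, h=2.2000): 101.018482
T_{1}^{(0)} (trapezoid, 2 panels, h=1.1000): 65.245487
T_{2}^{(0)} (trapezoid, 4 panels, h=0.5500): 54.548454
T_{1}^{(1)} = 65.245487 + (65.245487 − 101.018482)/3 = 53.321155
T_{2}^{(1)} = 54.548454 + (54.548454 − 65.245487)/3 = 50.982776
T_{2}^{(2)} = 50.982776 + (50.982776 − 53.321155)/15 = 50.826884

50.8269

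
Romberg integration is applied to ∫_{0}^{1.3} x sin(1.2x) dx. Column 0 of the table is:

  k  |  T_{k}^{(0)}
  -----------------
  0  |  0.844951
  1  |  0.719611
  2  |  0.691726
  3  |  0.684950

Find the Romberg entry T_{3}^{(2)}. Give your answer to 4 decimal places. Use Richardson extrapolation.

Richardson extrapolation on the trapezoidal column (denominator 4−1=3):
T_{2}^{(1)} = (4·0.691726 − 0.719611) / 3 = 0.682431
T_{3}^{(1)} = 0.684950 + (0.684950 − 0.691726)/3 = 0.682691
T_{3}^{(2)} = (16·0.682691 − 0.682431) / 15 = 0.682708

0.6827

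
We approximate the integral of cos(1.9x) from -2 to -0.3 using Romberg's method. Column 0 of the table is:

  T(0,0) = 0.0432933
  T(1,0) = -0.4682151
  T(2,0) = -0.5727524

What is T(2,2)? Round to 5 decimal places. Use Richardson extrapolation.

-0.60552

Richardson extrapolation on the trapezoidal column (denominator 4−1=3):
T(1,1) = -0.4682151 + (-0.4682151 − 0.0432933)/3 = -0.6387179
T(2,1) = (4·(-0.5727524) − (-0.4682151)) / 3 = -0.6075982
T(2,2) = (16·(-0.6075982) − (-0.6387179)) / 15 = -0.6055236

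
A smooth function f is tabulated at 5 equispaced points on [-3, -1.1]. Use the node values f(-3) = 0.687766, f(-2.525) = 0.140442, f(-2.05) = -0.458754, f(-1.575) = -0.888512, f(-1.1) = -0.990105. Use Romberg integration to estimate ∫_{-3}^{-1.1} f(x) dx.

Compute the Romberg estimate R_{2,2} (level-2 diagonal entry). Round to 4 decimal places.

R_{0,0} (trapezoid, 1 panel, h=1.9000): -0.287222
R_{1,0} (trapezoid, 2 panels, h=0.9500): -0.579427
R_{2,0} (trapezoid, 4 panels, h=0.4750): -0.645047
R_{1,1} = -0.579427 + (-0.579427 − (-0.287222))/3 = -0.676829
R_{2,1} = -0.645047 + (-0.645047 − (-0.579427))/3 = -0.666920
R_{2,2} = -0.666920 + (-0.666920 − (-0.676829))/15 = -0.666259

-0.6663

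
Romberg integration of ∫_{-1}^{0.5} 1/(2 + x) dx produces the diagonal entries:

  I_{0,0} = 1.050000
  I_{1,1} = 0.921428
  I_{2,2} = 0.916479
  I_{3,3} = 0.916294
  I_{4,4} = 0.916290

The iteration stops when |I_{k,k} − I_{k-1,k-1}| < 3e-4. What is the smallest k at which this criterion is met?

k = 3

|I_{1,1} − I_{0,0}| = 0.128572 ≥ 3e-4
|I_{2,2} − I_{1,1}| = 0.004949 ≥ 3e-4
|I_{3,3} − I_{2,2}| = 0.000185 < 3e-4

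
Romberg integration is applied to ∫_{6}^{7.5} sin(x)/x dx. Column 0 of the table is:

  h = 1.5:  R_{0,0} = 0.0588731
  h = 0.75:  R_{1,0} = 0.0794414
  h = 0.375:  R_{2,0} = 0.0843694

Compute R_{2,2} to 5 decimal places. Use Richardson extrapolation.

Richardson extrapolation on the trapezoidal column (denominator 4−1=3):
R_{1,1} = (4·0.0794414 − 0.0588731) / 3 = 0.0862975
R_{2,1} = 0.0843694 + (0.0843694 − 0.0794414)/3 = 0.0860121
R_{2,2} = 0.0860121 + (0.0860121 − 0.0862975)/15 = 0.0859931

0.08599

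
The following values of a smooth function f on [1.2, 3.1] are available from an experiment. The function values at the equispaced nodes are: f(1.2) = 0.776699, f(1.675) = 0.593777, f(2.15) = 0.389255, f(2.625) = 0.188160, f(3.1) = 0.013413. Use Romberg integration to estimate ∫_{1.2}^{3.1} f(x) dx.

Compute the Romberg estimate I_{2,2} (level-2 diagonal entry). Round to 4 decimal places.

0.7436

I_{0,0} (trapezoid, 1 panel, h=1.9000): 0.750606
I_{1,0} (trapezoid, 2 panels, h=0.9500): 0.745095
I_{2,0} (trapezoid, 4 panels, h=0.4750): 0.743968
I_{1,1} = 0.745095 + (0.745095 − 0.750606)/3 = 0.743258
I_{2,1} = 0.743968 + (0.743968 − 0.745095)/3 = 0.743592
I_{2,2} = 0.743592 + (0.743592 − 0.743258)/15 = 0.743614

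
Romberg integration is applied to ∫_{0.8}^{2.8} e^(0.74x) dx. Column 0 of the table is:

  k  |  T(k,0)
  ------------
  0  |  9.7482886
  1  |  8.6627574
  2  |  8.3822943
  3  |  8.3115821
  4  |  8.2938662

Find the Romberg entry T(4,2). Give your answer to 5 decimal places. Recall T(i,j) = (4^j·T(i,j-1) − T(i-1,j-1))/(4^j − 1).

8.28796

Richardson extrapolation on the trapezoidal column (denominator 4−1=3):
T(3,1) = 8.3115821 + (8.3115821 − 8.3822943)/3 = 8.2880114
T(4,1) = (4·8.2938662 − 8.3115821) / 3 = 8.2879609
T(4,2) = (16·8.2879609 − 8.2880114) / 15 = 8.2879575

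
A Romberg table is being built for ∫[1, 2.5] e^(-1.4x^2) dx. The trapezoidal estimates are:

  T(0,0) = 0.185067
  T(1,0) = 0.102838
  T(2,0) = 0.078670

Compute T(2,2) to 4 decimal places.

T(1,1) = (4·0.102838 − 0.185067) / 3 = 0.075428
T(2,1) = (4·0.078670 − 0.102838) / 3 = 0.070614
T(2,2) = (16·0.070614 − 0.075428) / 15 = 0.070293

0.0703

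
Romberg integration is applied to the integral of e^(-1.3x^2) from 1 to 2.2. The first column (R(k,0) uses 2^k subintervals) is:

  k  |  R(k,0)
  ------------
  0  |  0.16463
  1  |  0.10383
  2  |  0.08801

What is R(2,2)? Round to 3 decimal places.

Richardson extrapolation on the trapezoidal column (denominator 4−1=3):
R(1,1) = 0.10383 + (0.10383 − 0.16463)/3 = 0.08356
R(2,1) = (4·0.08801 − 0.10383) / 3 = 0.08274
R(2,2) = (16·0.08274 − 0.08356) / 15 = 0.08269

0.083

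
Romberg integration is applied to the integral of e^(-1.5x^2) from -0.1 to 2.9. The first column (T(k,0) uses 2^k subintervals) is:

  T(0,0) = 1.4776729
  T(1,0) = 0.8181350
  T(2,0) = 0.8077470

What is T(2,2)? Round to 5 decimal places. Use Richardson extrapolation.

0.81802

T(1,1) = 0.8181350 + (0.8181350 − 1.4776729)/3 = 0.5982890
T(2,1) = 0.8077470 + (0.8077470 − 0.8181350)/3 = 0.8042843
T(2,2) = 0.8042843 + (0.8042843 − 0.5982890)/15 = 0.8180173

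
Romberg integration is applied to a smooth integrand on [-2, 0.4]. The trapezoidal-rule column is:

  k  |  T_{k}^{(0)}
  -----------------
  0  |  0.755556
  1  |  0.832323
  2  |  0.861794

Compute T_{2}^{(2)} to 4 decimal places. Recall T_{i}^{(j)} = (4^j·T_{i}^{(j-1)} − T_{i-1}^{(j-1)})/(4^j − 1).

Richardson extrapolation on the trapezoidal column (denominator 4−1=3):
T_{1}^{(1)} = 0.832323 + (0.832323 − 0.755556)/3 = 0.857912
T_{2}^{(1)} = 0.861794 + (0.861794 − 0.832323)/3 = 0.871618
T_{2}^{(2)} = 0.871618 + (0.871618 − 0.857912)/15 = 0.872532
(Column j=1 coincides with Simpson's rule on the same nodes.)

0.8725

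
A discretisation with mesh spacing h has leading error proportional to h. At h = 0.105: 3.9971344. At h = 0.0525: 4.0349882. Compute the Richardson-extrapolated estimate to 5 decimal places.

The leading error scales as h; refining by a factor of 2 reduces it by 2^1 = 2.
Extrapolated value = (2·A(h/2) − A(h)) / (2 − 1)
= (2·4.0349882 − 3.9971344) / 1
= 4.0728420 / 1 = 4.0728420

4.07284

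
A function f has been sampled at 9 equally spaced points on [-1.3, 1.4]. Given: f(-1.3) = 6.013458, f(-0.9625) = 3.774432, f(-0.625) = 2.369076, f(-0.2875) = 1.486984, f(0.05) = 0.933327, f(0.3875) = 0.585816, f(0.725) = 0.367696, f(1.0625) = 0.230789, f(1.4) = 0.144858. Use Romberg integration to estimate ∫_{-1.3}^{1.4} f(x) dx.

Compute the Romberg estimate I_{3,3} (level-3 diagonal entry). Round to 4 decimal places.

4.2526

I_{0,0} (trapezoid, 1 panel, h=2.7000): 8.313727
I_{1,0} (trapezoid, 2 panels, h=1.3500): 5.416855
I_{2,0} (trapezoid, 4 panels, h=0.6750): 4.555748
I_{3,0} (trapezoid, 8 panels, h=0.3375): 4.329206
I_{1,1} = 5.416855 + (5.416855 − 8.313727)/3 = 4.451231
I_{2,1} = 4.555748 + (4.555748 − 5.416855)/3 = 4.268712
I_{3,1} = 4.329206 + (4.329206 − 4.555748)/3 = 4.253692
I_{2,2} = 4.268712 + (4.268712 − 4.451231)/15 = 4.256544
I_{3,2} = 4.253692 + (4.253692 − 4.268712)/15 = 4.252691
I_{3,3} = 4.252691 + (4.252691 − 4.256544)/63 = 4.252630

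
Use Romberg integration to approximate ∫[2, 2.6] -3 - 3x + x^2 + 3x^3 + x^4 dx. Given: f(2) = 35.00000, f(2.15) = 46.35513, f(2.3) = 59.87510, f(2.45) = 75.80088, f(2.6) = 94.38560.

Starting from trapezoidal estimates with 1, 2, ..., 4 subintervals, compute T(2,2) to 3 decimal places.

36.888

T(0,0) (trapezoid, 1 panel, h=0.6000): 38.81568
T(1,0) (trapezoid, 2 panels, h=0.3000): 37.37037
T(2,0) (trapezoid, 4 panels, h=0.1500): 37.00859
T(1,1) = 37.37037 + (37.37037 − 38.81568)/3 = 36.88860
T(2,1) = 37.00859 + (37.00859 − 37.37037)/3 = 36.88800
T(2,2) = 36.88800 + (36.88800 − 36.88860)/15 = 36.88796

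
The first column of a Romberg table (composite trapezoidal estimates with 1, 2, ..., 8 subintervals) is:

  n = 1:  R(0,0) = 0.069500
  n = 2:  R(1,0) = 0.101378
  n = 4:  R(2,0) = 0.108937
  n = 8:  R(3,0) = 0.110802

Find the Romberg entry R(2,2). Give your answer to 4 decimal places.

Richardson extrapolation on the trapezoidal column (denominator 4−1=3):
R(1,1) = (4·0.101378 − 0.069500) / 3 = 0.112004
R(2,1) = 0.108937 + (0.108937 − 0.101378)/3 = 0.111457
R(2,2) = (16·0.111457 − 0.112004) / 15 = 0.111421

0.1114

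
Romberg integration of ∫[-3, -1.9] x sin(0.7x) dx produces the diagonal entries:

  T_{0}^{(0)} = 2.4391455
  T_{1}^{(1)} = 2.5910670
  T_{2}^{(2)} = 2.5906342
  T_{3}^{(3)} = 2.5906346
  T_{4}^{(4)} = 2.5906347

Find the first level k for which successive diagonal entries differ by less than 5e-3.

|T_{1}^{(1)} − T_{0}^{(0)}| = 0.1519215 ≥ 5e-3
|T_{2}^{(2)} − T_{1}^{(1)}| = 0.0004328 < 5e-3

k = 2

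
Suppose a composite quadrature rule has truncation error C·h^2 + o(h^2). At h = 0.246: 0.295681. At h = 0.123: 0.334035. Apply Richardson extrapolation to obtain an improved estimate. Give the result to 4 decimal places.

The leading error scales as h^2; refining by a factor of 2 reduces it by 2^2 = 4.
Extrapolated value = (4·A(h/2) − A(h)) / (4 − 1)
= (4·0.334035 − 0.295681) / 3
= 1.040459 / 3 = 0.346820

0.3468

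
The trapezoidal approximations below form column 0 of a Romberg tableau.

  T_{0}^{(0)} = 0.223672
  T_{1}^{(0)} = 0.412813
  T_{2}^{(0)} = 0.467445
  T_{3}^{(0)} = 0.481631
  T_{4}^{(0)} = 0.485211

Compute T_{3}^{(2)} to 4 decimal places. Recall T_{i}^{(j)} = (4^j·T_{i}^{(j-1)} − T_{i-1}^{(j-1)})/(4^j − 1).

T_{2}^{(1)} = (4·0.467445 − 0.412813) / 3 = 0.485656
T_{3}^{(1)} = (4·0.481631 − 0.467445) / 3 = 0.486360
T_{3}^{(2)} = (16·0.486360 − 0.485656) / 15 = 0.486407

0.4864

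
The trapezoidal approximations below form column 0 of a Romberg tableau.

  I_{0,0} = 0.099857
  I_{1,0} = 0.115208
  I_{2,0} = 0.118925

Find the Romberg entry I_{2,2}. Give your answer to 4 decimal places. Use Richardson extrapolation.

I_{1,1} = (4·0.115208 − 0.099857) / 3 = 0.120325
I_{2,1} = (4·0.118925 − 0.115208) / 3 = 0.120164
I_{2,2} = (16·0.120164 − 0.120325) / 15 = 0.120153
(Column j=1 coincides with Simpson's rule on the same nodes.)

0.1202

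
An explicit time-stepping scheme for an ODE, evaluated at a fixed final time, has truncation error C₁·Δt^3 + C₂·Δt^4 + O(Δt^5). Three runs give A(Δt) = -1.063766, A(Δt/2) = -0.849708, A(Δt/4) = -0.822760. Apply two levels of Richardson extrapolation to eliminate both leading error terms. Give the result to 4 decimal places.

-0.8189

First eliminate the Δt^3 term (factor 2^3 = 8):
  B₁ = (8·(-0.849708) − (-1.063766))/7 = -0.819128
  B₂ = (8·(-0.822760) − (-0.849708))/7 = -0.818910
Then eliminate the Δt^4 term (factor 2^4 = 16):
  (16·(-0.818910) − (-0.819128))/15 = -0.818895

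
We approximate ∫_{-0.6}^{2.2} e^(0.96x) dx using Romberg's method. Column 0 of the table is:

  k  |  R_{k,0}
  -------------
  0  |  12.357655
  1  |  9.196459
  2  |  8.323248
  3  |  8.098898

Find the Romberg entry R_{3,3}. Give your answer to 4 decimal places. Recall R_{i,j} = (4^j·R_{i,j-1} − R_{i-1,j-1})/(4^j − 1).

Richardson extrapolation on the trapezoidal column (denominator 4−1=3):
R_{1,1} = 9.196459 + (9.196459 − 12.357655)/3 = 8.142727
R_{2,1} = (4·8.323248 − 9.196459) / 3 = 8.032178
R_{3,1} = (4·8.098898 − 8.323248) / 3 = 8.024115
R_{2,2} = 8.032178 + (8.032178 − 8.142727)/15 = 8.024808
R_{3,2} = (16·8.024115 − 8.032178) / 15 = 8.023577
R_{3,3} = 8.023577 + (8.023577 − 8.024808)/63 = 8.023557

8.0236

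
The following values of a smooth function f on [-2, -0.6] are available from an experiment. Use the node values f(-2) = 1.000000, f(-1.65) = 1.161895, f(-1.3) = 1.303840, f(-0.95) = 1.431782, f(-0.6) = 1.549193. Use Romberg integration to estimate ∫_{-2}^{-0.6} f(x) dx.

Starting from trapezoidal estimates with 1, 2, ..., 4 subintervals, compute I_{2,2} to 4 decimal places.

I_{0,0} (trapezoid, 1 panel, h=1.4000): 1.784435
I_{1,0} (trapezoid, 2 panels, h=0.7000): 1.804906
I_{2,0} (trapezoid, 4 panels, h=0.3500): 1.810240
I_{1,1} = 1.804906 + (1.804906 − 1.784435)/3 = 1.811730
I_{2,1} = 1.810240 + (1.810240 − 1.804906)/3 = 1.812018
I_{2,2} = 1.812018 + (1.812018 − 1.811730)/15 = 1.812037

1.8120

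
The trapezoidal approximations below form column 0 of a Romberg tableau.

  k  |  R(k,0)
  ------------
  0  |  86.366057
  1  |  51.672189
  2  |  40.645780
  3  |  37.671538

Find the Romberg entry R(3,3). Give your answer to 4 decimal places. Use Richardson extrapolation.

R(1,1) = 51.672189 + (51.672189 − 86.366057)/3 = 40.107566
R(2,1) = 40.645780 + (40.645780 − 51.672189)/3 = 36.970310
R(3,1) = (4·37.671538 − 40.645780) / 3 = 36.680124
R(2,2) = (16·36.970310 − 40.107566) / 15 = 36.761160
R(3,2) = 36.680124 + (36.680124 − 36.970310)/15 = 36.660778
R(3,3) = (64·36.660778 − 36.761160) / 63 = 36.659185

36.6592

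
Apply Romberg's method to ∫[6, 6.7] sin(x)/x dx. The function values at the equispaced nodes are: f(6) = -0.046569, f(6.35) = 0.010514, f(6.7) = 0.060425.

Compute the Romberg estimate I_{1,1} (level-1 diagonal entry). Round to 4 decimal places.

I_{0,0} (trapezoid, 1 panel, h=0.7000): 0.004850
I_{1,0} (trapezoid, 2 panels, h=0.3500): 0.006105
I_{1,1} = 0.006105 + (0.006105 − 0.004850)/3 = 0.006523

0.0065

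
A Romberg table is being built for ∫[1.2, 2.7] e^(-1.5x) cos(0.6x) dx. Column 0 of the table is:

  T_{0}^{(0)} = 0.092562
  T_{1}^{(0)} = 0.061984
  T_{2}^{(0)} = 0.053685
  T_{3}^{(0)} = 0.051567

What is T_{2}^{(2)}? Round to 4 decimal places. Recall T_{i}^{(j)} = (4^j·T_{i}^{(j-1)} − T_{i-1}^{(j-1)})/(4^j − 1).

0.0509

T_{1}^{(1)} = (4·0.061984 − 0.092562) / 3 = 0.051791
T_{2}^{(1)} = (4·0.053685 − 0.061984) / 3 = 0.050919
T_{2}^{(2)} = 0.050919 + (0.050919 − 0.051791)/15 = 0.050861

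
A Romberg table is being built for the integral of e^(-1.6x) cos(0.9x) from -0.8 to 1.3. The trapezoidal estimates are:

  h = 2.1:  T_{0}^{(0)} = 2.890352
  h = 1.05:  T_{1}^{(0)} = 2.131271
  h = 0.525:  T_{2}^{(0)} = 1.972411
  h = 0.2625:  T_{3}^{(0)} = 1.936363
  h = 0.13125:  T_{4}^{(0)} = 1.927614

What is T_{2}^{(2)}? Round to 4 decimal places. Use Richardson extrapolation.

T_{1}^{(1)} = 2.131271 + (2.131271 − 2.890352)/3 = 1.878244
T_{2}^{(1)} = (4·1.972411 − 2.131271) / 3 = 1.919458
T_{2}^{(2)} = (16·1.919458 − 1.878244) / 15 = 1.922206
(Column j=1 coincides with Simpson's rule on the same nodes.)

1.9222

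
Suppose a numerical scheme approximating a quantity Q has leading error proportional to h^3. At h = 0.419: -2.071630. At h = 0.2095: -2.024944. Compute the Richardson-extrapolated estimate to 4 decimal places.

The leading error scales as h^3; refining by a factor of 2 reduces it by 2^3 = 8.
Extrapolated value = (8·A(h/2) − A(h)) / (8 − 1)
= (8·(-2.024944) − (-2.071630)) / 7
= -14.127922 / 7 = -2.018275

-2.0183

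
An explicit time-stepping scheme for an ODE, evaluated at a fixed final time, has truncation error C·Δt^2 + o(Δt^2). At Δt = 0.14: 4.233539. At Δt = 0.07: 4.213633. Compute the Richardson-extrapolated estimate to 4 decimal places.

The leading error scales as Δt^2; refining by a factor of 2 reduces it by 2^2 = 4.
Extrapolated value = (4·A(Δt/2) − A(Δt)) / (4 − 1)
= (4·4.213633 − 4.233539) / 3
= 12.620993 / 3 = 4.206998

4.2070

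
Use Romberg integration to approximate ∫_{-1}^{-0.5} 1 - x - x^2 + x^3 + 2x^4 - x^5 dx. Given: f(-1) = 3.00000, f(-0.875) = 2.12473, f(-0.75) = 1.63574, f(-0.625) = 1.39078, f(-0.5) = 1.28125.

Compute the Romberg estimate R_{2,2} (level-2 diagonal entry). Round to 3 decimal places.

R_{0,0} (trapezoid, 1 panel, h=0.5000): 1.07031
R_{1,0} (trapezoid, 2 panels, h=0.2500): 0.94409
R_{2,0} (trapezoid, 4 panels, h=0.1250): 0.91148
R_{1,1} = 0.94409 + (0.94409 − 1.07031)/3 = 0.90202
R_{2,1} = 0.91148 + (0.91148 − 0.94409)/3 = 0.90061
R_{2,2} = 0.90061 + (0.90061 − 0.90202)/15 = 0.90052

0.901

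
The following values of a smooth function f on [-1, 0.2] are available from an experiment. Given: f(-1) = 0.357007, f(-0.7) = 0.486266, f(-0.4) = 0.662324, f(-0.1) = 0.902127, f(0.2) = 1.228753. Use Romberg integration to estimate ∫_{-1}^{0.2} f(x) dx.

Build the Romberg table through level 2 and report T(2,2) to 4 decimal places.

0.8464

T(0,0) (trapezoid, 1 panel, h=1.2000): 0.951456
T(1,0) (trapezoid, 2 panels, h=0.6000): 0.873122
T(2,0) (trapezoid, 4 panels, h=0.3000): 0.853079
T(1,1) = 0.873122 + (0.873122 − 0.951456)/3 = 0.847011
T(2,1) = 0.853079 + (0.853079 − 0.873122)/3 = 0.846398
T(2,2) = 0.846398 + (0.846398 − 0.847011)/15 = 0.846357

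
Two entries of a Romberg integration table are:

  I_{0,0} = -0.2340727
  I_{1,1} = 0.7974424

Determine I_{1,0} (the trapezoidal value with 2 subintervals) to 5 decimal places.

0.53956

From I_{1,1} = (4·I_{1,0} − I_{0,0})/3, solve for I_{1,0}:
4·I_{1,0} = 3·0.7974424 + (-0.2340727) = 2.1582545
I_{1,0} = 0.5395636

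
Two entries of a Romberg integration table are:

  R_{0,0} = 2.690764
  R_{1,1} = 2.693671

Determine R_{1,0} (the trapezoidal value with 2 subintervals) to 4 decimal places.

2.6929

From R_{1,1} = (4·R_{1,0} − R_{0,0})/3, solve for R_{1,0}:
4·R_{1,0} = 3·2.693671 + 2.690764 = 10.771777
R_{1,0} = 2.692944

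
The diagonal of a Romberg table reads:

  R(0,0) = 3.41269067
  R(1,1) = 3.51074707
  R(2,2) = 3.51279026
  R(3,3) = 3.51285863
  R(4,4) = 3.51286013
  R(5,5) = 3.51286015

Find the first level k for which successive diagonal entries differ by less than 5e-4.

k = 3

|R(1,1) − R(0,0)| = 0.09805640 ≥ 5e-4
|R(2,2) − R(1,1)| = 0.00204319 ≥ 5e-4
|R(3,3) − R(2,2)| = 0.00006837 < 5e-4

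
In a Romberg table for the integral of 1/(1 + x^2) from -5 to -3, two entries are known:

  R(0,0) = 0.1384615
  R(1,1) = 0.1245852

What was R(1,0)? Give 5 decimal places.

From R(1,1) = (4·R(1,0) − R(0,0))/3, solve for R(1,0):
4·R(1,0) = 3·0.1245852 + 0.1384615 = 0.5122171
R(1,0) = 0.1280543

0.12805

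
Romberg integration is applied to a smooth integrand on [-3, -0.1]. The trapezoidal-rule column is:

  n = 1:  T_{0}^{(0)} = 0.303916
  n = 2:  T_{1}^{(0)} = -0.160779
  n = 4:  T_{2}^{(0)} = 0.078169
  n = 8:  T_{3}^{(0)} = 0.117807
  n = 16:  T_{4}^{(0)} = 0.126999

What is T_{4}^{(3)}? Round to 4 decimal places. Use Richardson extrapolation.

0.1300

Richardson extrapolation on the trapezoidal column (denominator 4−1=3):
T_{2}^{(1)} = 0.078169 + (0.078169 − (-0.160779))/3 = 0.157818
T_{3}^{(1)} = 0.117807 + (0.117807 − 0.078169)/3 = 0.131020
T_{4}^{(1)} = 0.126999 + (0.126999 − 0.117807)/3 = 0.130063
T_{3}^{(2)} = 0.131020 + (0.131020 − 0.157818)/15 = 0.129233
T_{4}^{(2)} = 0.130063 + (0.130063 − 0.131020)/15 = 0.129999
T_{4}^{(3)} = (64·0.129999 − 0.129233) / 63 = 0.130011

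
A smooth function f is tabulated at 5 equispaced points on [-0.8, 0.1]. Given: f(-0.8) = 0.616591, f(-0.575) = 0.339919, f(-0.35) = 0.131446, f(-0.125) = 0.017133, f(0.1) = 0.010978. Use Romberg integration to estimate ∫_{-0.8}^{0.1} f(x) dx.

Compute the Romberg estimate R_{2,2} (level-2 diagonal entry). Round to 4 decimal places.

0.1740

R_{0,0} (trapezoid, 1 panel, h=0.9000): 0.282406
R_{1,0} (trapezoid, 2 panels, h=0.4500): 0.200354
R_{2,0} (trapezoid, 4 panels, h=0.2250): 0.180514
R_{1,1} = 0.200354 + (0.200354 − 0.282406)/3 = 0.173003
R_{2,1} = 0.180514 + (0.180514 − 0.200354)/3 = 0.173901
R_{2,2} = 0.173901 + (0.173901 − 0.173003)/15 = 0.173961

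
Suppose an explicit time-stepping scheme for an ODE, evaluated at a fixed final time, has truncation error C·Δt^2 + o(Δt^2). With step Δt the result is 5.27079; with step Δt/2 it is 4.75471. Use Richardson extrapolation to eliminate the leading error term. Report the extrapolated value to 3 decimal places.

4.583

Extrapolated value = (4·A(Δt/2) − A(Δt)) / (4 − 1)
= (4·4.75471 − 5.27079) / 3
= 13.74805 / 3 = 4.58268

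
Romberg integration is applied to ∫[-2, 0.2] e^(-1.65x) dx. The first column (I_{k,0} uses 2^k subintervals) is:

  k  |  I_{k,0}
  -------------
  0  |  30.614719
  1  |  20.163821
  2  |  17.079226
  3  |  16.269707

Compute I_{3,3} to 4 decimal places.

15.9963

Richardson extrapolation on the trapezoidal column (denominator 4−1=3):
I_{1,1} = (4·20.163821 − 30.614719) / 3 = 16.680188
I_{2,1} = (4·17.079226 − 20.163821) / 3 = 16.051028
I_{3,1} = (4·16.269707 − 17.079226) / 3 = 15.999867
I_{2,2} = 16.051028 + (16.051028 − 16.680188)/15 = 16.009084
I_{3,2} = (16·15.999867 − 16.051028) / 15 = 15.996456
I_{3,3} = (64·15.996456 − 16.009084) / 63 = 15.996256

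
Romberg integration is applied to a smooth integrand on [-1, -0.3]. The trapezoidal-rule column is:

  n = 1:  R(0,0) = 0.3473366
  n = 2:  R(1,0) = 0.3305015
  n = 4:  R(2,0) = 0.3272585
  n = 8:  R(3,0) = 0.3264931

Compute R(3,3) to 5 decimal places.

Richardson extrapolation on the trapezoidal column (denominator 4−1=3):
R(1,1) = 0.3305015 + (0.3305015 − 0.3473366)/3 = 0.3248898
R(2,1) = 0.3272585 + (0.3272585 − 0.3305015)/3 = 0.3261775
R(3,1) = (4·0.3264931 − 0.3272585) / 3 = 0.3262380
R(2,2) = (16·0.3261775 − 0.3248898) / 15 = 0.3262633
R(3,2) = 0.3262380 + (0.3262380 − 0.3261775)/15 = 0.3262420
R(3,3) = (64·0.3262420 − 0.3262633) / 63 = 0.3262417
(Column j=1 coincides with Simpson's rule on the same nodes.)

0.32624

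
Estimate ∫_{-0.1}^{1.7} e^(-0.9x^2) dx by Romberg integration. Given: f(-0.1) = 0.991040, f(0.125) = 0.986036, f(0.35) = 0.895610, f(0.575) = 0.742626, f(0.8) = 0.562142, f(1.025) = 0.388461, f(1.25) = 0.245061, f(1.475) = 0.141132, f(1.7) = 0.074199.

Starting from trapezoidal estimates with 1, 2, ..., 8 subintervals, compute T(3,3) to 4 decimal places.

1.0128

T(0,0) (trapezoid, 1 panel, h=1.8000): 0.958715
T(1,0) (trapezoid, 2 panels, h=0.9000): 0.985285
T(2,0) (trapezoid, 4 panels, h=0.4500): 1.005945
T(3,0) (trapezoid, 8 panels, h=0.2250): 1.011080
T(1,1) = 0.985285 + (0.985285 − 0.958715)/3 = 0.994142
T(2,1) = 1.005945 + (1.005945 − 0.985285)/3 = 1.012832
T(3,1) = 1.011080 + (1.011080 − 1.005945)/3 = 1.012792
T(2,2) = 1.012832 + (1.012832 − 0.994142)/15 = 1.014078
T(3,2) = 1.012792 + (1.012792 − 1.012832)/15 = 1.012789
T(3,3) = 1.012789 + (1.012789 − 1.014078)/63 = 1.012769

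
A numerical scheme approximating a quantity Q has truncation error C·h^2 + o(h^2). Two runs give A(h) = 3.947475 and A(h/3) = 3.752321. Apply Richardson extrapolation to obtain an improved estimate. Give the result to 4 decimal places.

3.7279

The leading error scales as h^2; refining by a factor of 3 reduces it by 3^2 = 9.
Extrapolated value = (9·A(h/3) − A(h)) / (9 − 1)
= (9·3.752321 − 3.947475) / 8
= 29.823414 / 8 = 3.727927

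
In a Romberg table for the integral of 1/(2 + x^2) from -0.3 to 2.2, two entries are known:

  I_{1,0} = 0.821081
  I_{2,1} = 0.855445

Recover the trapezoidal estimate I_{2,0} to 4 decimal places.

0.8469

From I_{2,1} = (4·I_{2,0} − I_{1,0})/3, solve for I_{2,0}:
4·I_{2,0} = 3·0.855445 + 0.821081 = 3.387416
I_{2,0} = 0.846854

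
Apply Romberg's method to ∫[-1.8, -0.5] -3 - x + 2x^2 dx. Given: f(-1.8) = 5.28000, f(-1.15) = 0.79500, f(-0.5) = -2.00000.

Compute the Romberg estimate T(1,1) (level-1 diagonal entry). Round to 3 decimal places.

T(0,0) (trapezoid, 1 panel, h=1.3000): 2.13200
T(1,0) (trapezoid, 2 panels, h=0.6500): 1.58275
T(1,1) = 1.58275 + (1.58275 − 2.13200)/3 = 1.39967

1.400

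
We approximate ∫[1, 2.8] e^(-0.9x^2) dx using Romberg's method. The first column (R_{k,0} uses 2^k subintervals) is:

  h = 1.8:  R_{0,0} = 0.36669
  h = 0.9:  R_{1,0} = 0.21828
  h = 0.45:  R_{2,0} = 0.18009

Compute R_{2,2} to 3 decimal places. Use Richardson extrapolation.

0.167

Richardson extrapolation on the trapezoidal column (denominator 4−1=3):
R_{1,1} = (4·0.21828 − 0.36669) / 3 = 0.16881
R_{2,1} = 0.18009 + (0.18009 − 0.21828)/3 = 0.16736
R_{2,2} = (16·0.16736 − 0.16881) / 15 = 0.16726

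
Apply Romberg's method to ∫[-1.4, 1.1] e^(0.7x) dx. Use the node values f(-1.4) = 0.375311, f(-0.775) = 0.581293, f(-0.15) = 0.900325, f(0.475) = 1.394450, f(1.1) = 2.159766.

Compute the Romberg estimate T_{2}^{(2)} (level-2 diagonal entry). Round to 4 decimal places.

2.5493

T_{0}^{(0)} (trapezoid, 1 panel, h=2.5000): 3.168846
T_{1}^{(0)} (trapezoid, 2 panels, h=1.2500): 2.709829
T_{2}^{(0)} (trapezoid, 4 panels, h=0.6250): 2.589754
T_{1}^{(1)} = 2.709829 + (2.709829 − 3.168846)/3 = 2.556823
T_{2}^{(1)} = 2.589754 + (2.589754 − 2.709829)/3 = 2.549729
T_{2}^{(2)} = 2.549729 + (2.549729 − 2.556823)/15 = 2.549256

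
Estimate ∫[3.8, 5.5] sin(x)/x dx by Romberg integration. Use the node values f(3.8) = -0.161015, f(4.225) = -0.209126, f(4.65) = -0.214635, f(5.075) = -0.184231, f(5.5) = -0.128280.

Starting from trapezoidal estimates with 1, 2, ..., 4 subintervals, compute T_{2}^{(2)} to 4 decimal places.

T_{0}^{(0)} (trapezoid, 1 panel, h=1.7000): -0.245901
T_{1}^{(0)} (trapezoid, 2 panels, h=0.8500): -0.305390
T_{2}^{(0)} (trapezoid, 4 panels, h=0.4250): -0.319872
T_{1}^{(1)} = -0.305390 + (-0.305390 − (-0.245901))/3 = -0.325220
T_{2}^{(1)} = -0.319872 + (-0.319872 − (-0.305390))/3 = -0.324699
T_{2}^{(2)} = -0.324699 + (-0.324699 − (-0.325220))/15 = -0.324664

-0.3247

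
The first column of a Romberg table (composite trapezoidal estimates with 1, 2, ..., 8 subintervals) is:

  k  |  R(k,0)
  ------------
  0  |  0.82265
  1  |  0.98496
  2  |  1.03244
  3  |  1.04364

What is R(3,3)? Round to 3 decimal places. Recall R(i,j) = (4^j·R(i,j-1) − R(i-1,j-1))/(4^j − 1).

1.047

R(1,1) = 0.98496 + (0.98496 − 0.82265)/3 = 1.03906
R(2,1) = 1.03244 + (1.03244 − 0.98496)/3 = 1.04827
R(3,1) = (4·1.04364 − 1.03244) / 3 = 1.04737
R(2,2) = 1.04827 + (1.04827 − 1.03906)/15 = 1.04888
R(3,2) = (16·1.04737 − 1.04827) / 15 = 1.04731
R(3,3) = (64·1.04731 − 1.04888) / 63 = 1.04729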